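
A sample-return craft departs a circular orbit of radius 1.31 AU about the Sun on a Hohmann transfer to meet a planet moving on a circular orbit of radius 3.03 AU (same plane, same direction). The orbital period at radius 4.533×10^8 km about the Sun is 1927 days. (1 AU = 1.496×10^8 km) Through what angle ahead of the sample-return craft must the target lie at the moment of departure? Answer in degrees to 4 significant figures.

From Kepler's third law T² = 4π²r³/μ at r = 4.533×10^8 km, T = 1927 days = 1927 × 86400 s = 1.664928×10^8 s: μ = 4π²r³/T² = 1.32656×10^11 km³/s².
In km: r₁ = 1.31 × 1.496×10^8 = 1.95976×10^8 km; r₂ = 3.03 × 1.496×10^8 = 4.53288×10^8 km.
Semi-major axis of the transfer orbit: a_t = (1.95976×10^8 + 4.53288×10^8)/2 = 3.24632×10^8 km.
Transfer time t = π√(a_t³/μ) = 5.045×10^7 s.
Target angular speed ω₂ = √(μ/r₂³) = 3.774×10^-8 rad/s.
Angle swept by the target during transfer: ω₂·t = 1.904 rad = 109.09°.
The sample-return craft traverses 180° on the transfer ellipse, so the target must lead by 180° − 109.09° = 70.91°.

φ = 70.91°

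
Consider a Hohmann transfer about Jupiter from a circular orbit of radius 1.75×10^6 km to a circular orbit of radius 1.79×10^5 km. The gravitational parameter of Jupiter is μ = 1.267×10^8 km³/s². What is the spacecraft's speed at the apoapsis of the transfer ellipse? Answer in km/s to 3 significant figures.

Semi-major axis of the transfer orbit: a_t = (1.750×10^6 + 1.790×10^5)/2 = 9.645×10^5 km.
The apoapsis of the transfer ellipse is at r = 1.750×10^6 km.
Vis-viva: v = √[μ(2/r − 1/a_t)] = √[1.267×10^8 × (2/1.750×10^6 − 1/9.645×10^5)] = 3.666 km/s.

v = 3.67 km/s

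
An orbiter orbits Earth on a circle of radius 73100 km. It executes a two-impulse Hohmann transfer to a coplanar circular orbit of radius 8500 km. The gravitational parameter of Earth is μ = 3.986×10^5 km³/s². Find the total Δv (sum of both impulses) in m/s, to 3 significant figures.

Transfer-ellipse semi-major axis a_t = (r₁ + r₂)/2 = (73100 + 8500)/2 = 40800 km.
At r₁ the circular-orbit speed is v₁ = √(μ/r₁) = 2.33512 km/s.
On the transfer ellipse at r₁, vis-viva equation gives v_a = √[μ(2/r₁ − 1/a_t)] = 1.06583 km/s.
First burn Δv₁ = |v_a − v₁| = 1.26929 km/s.
At r₂, v₂ = √(μ/r₂) = 6.84793 km/s.
Transfer-orbit speed at r₂: v_p = √[μ(2/r₂ − 1/a_t)] = 9.16617 km/s.
Second burn Δv₂ = |v₂ − v_p| = 2.31824 km/s.
Δv = Δv₁ + Δv₂ = 1.26929 + 2.31824 = 3.588 km/s.

Δv = 3590 m/s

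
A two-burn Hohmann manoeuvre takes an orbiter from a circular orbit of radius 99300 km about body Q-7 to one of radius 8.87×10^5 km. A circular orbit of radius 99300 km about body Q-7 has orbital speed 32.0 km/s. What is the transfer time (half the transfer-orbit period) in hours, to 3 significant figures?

From the circular-orbit relation v² = μ/r at r = 99300 km: μ = v²r = (32.0)² × 99300 = 1.01683×10^8 km³/s².
The Hohmann ellipse has a_t = (r₁ + r₂)/2 = 4.9315×10^5 km.
Half the transfer-orbit period gives t = π√(a_t³/μ) = 1.079×10^5 s.
Converting: 1.079×10^5 s ÷ 3600 s/hour = 30.0 hours.

t = 30.0 hours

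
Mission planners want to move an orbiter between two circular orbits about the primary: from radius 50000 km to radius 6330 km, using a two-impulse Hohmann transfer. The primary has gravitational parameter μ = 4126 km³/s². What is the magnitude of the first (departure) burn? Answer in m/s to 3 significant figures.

Δv₁ = 151 m/s

Transfer-ellipse semi-major axis a_t = (r₁ + r₂)/2 = (50000 + 6330)/2 = 28165 km.
On the circular orbit at r = 50000 km, v_c = √(μ/r) = 0.2873 km/s.
Vis-viva on the transfer ellipse at r = 50000 km gives v_t = √[μ(2/r − 1/a_t)] = 0.1362 km/s.
Δv₁ = |v_t − v_c| = |0.1362 − 0.2873| = 0.1511 km/s.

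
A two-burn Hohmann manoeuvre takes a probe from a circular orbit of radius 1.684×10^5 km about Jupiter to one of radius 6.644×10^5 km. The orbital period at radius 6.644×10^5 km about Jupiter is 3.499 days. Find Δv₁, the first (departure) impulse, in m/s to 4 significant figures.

Δv₁ = 7218 m/s

From Kepler's third law T² = 4π²r³/μ at r = 6.644×10^5 km, T = 3.499 days = 3.499 × 86400 s = 3.023136×10^5 s: μ = 4π²r³/T² = 1.26687×10^8 km³/s².
Semi-major axis of the transfer orbit: a_t = (1.684×10^5 + 6.644×10^5)/2 = 4.164×10^5 km.
Circular speed at r = 1.684×10^5 km: v_c = √(μ/r) = 27.428 km/s.
Vis-viva on the transfer ellipse at r = 1.684×10^5 km gives v_t = √[μ(2/r − 1/a_t)] = 34.646 km/s.
Δv₁ = |v_t − v_c| = |34.646 − 27.428| = 7.218 km/s.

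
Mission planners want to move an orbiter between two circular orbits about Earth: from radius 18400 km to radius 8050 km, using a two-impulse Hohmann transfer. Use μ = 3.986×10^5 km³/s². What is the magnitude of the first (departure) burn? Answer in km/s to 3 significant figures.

Semi-major axis of the transfer orbit: a_t = (18400 + 8050)/2 = 13225 km.
Circular speed at r = 18400 km: v_c = √(μ/r) = 4.654 km/s.
Transfer-orbit speed at the same r (vis-viva, a = a_t): v_t = √[μ(2/r − 1/a_t)] = 3.631 km/s.
Δv₁ = |v_t − v_c| = |3.631 − 4.654| = 1.023 km/s.

Δv₁ = 1.02 km/s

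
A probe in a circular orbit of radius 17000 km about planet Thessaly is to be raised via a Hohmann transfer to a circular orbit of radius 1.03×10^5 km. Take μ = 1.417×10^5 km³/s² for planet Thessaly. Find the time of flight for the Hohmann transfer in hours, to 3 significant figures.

Semi-major axis of the transfer orbit: a_t = (17000 + 1.030×10^5)/2 = 60000 km.
Half the transfer-orbit period gives t = π√(a_t³/μ) = 1.227×10^5 s.
Converting: 1.227×10^5 s ÷ 3600 s/hour = 34.1 hours.

t = 34.1 hours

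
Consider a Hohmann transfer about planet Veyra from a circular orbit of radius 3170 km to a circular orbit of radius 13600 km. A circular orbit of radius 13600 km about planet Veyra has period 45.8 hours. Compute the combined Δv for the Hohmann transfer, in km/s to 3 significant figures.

From Kepler's third law T² = 4π²r³/μ at r = 13600 km, T = 45.8 hours = 45.8 × 3600 s = 1.6488×10^5 s: μ = 4π²r³/T² = 3652.92 km³/s².
Semi-major axis of the transfer orbit: a_t = (3170 + 13600)/2 = 8385 km.
Circular speed at r₁: v₁ = √(μ/r₁) = √(3652.92/3170) = 1.07347 km/s.
Transfer-orbit speed at r₁ (vis-viva): v_p = √[μ(2/r₁ − 1/a_t)] = 1.36713 km/s.
First burn Δv₁ = |v_p − v₁| = 0.2937 km/s.
At r₂, v₂ = √(μ/r₂) = 0.5183 km/s.
Transfer-orbit speed at r₂: v_a = √[μ(2/r₂ − 1/a_t)] = 0.3187 km/s.
Second burn Δv₂ = |v₂ − v_a| = 0.1996 km/s.
Δv = Δv₁ + Δv₂ = 0.2937 + 0.1996 = 0.4933 km/s.

Δv = 0.493 km/s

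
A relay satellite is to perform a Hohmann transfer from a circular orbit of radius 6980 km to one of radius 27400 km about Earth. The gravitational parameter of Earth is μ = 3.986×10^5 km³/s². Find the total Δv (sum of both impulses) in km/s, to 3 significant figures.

Δv = 3.37 km/s

Transfer-ellipse semi-major axis a_t = (r₁ + r₂)/2 = (6980 + 27400)/2 = 17190 km.
Circular speed at r₁: v₁ = √(μ/r₁) = √(3.986×10^5/6980) = 7.5569 km/s.
On the transfer ellipse at r₁, v² = μ(2/r − 1/a) gives v_p = √[μ(2/r₁ − 1/a_t)] = 9.5407 km/s.
First burn Δv₁ = |v_p − v₁| = 1.98380 km/s.
At r₂, v₂ = √(μ/r₂) = 3.81411 km/s.
Transfer-orbit speed at r₂: v_a = √[μ(2/r₂ − 1/a_t)] = 2.43043 km/s.
Second burn Δv₂ = |v₂ − v_a| = 1.38368 km/s.
Total Δv = Δv₁ + Δv₂ = 3.367 km/s.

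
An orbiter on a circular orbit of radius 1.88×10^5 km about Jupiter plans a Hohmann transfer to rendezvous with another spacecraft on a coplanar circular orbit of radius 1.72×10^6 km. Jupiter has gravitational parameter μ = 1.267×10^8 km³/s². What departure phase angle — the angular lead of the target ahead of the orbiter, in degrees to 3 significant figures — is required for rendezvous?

The Hohmann ellipse has a_t = (r₁ + r₂)/2 = 9.540×10^5 km.
Transfer time t = π√(a_t³/μ) = 2.6007×10^5 s.
Target angular speed ω₂ = √(μ/r₂³) = 4.9899×10^-6 rad/s.
Angle swept by the target during transfer: ω₂·t = 1.2977 rad = 74.35°.
Arrival is 180° from departure on the ellipse, so φ = 180° − 74.35° = 106°.

φ = 106°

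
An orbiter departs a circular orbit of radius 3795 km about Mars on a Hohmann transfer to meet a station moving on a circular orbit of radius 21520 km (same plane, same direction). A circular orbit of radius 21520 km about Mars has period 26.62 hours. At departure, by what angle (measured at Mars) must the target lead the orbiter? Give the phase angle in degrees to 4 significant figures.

φ = 98.80°

From Kepler's third law T² = 4π²r³/μ at r = 21520 km, T = 26.62 hours = 26.62 × 3600 s = 95832 s: μ = 4π²r³/T² = 42841.6 km³/s².
Transfer-ellipse semi-major axis a_t = (r₁ + r₂)/2 = (3795 + 21520)/2 = 12657.5 km.
The half-period of the transfer ellipse is t = π√(a_t³/μ) = 21614.2 s.
The target's mean motion on its circular orbit is ω₂ = √(μ/r₂³) = 6.55646×10^-5 rad/s.
Angle swept by the target during transfer: ω₂·t = 1.41713 rad = 81.20°.
The orbiter traverses 180° on the transfer ellipse, so the target must lead by 180° − 81.20° = 98.80°.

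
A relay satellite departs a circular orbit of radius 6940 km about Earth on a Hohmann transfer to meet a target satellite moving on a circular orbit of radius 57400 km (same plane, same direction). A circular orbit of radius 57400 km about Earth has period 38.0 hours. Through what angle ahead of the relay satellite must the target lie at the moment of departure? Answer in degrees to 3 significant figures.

φ = 104°

From Kepler's third law T² = 4π²r³/μ at r = 57400 km, T = 38.0 hours = 38.0 × 3600 s = 1.368×10^5 s: μ = 4π²r³/T² = 3.98954×10^5 km³/s².
Transfer-ellipse semi-major axis a_t = (r₁ + r₂)/2 = (6940 + 57400)/2 = 32170 km.
The half-period of the transfer ellipse is t = π√(a_t³/μ) = 28700 s.
The target's mean motion on its circular orbit is ω₂ = √(μ/r₂³) = 4.593×10^-5 rad/s.
Angle swept by the target during transfer: ω₂·t = 1.318 rad = 75.52°.
Arrival is 180° from departure on the ellipse, so φ = 180° − 75.52° = 104°.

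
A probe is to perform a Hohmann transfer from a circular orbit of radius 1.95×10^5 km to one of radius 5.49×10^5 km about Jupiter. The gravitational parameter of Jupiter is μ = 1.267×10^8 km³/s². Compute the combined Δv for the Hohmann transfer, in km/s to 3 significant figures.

Δv = 9.67 km/s

Transfer-ellipse semi-major axis a_t = (r₁ + r₂)/2 = (1.950×10^5 + 5.490×10^5)/2 = 3.720×10^5 km.
At r₁ the circular-orbit speed is v₁ = √(μ/r₁) = 25.490 km/s.
Transfer-orbit speed at r₁ (v² = μ(2/r − 1/a)): v_p = √[μ(2/r₁ − 1/a_t)] = 30.966 km/s.
First burn Δv₁ = |v_p − v₁| = 5.476 km/s.
Circular speed at r₂: v₂ = √(μ/r₂) = 15.192 km/s.
Transfer-orbit speed at r₂: v_a = √[μ(2/r₂ − 1/a_t)] = 10.999 km/s.
Second burn Δv₂ = |v₂ − v_a| = 4.193 km/s.
Δv = Δv₁ + Δv₂ = 5.476 + 4.193 = 9.669 km/s.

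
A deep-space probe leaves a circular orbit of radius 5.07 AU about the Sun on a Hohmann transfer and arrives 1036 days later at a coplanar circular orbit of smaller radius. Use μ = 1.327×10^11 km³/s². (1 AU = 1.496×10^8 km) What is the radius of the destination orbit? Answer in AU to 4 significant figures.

In km: r₁ = 5.07 × 1.496×10^8 = 7.58472×10^8 km.
Transfer time t = 1036 days = 8.95104×10^7 s, and t = π√(a_t³/μ).
So a_t = (μ t²/π²)^(1/3) = (1.327×10^11 × (8.95104×10^7)² / π²)^(1/3) = 4.7582×10^8 km.
Since a_t = (r₁ + r₂)/2, r₂ = 2a_t − r₁ = 2×4.7582×10^8 − 7.58472×10^8 = 1.93168×10^8 km.
In AU: r₂ = 1.93168×10^8 / 1.496×10^8 = 1.291 AU.

r₂ = 1.291 AU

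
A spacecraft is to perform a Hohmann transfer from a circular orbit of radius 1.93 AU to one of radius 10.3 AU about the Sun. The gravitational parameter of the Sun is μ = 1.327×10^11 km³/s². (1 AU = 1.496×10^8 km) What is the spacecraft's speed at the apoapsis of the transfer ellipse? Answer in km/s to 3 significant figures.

v = 5.21 km/s

In km: r₁ = 1.93 × 1.496×10^8 = 2.88728×10^8 km; r₂ = 10.3 × 1.496×10^8 = 1.54088×10^9 km.
The Hohmann ellipse has a_t = (r₁ + r₂)/2 = 9.14804×10^8 km.
The apoapsis of the transfer ellipse is at r = 1.54088×10^9 km.
Vis-viva: v = √[μ(2/r − 1/a_t)] = √[1.327×10^11 × (2/1.54088×10^9 − 1/9.14804×10^8)] = 5.214 km/s.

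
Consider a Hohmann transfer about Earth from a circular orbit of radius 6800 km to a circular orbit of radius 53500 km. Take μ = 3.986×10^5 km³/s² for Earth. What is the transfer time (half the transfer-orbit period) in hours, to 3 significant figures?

t = 7.24 hours

Transfer-ellipse semi-major axis a_t = (r₁ + r₂)/2 = (6800 + 53500)/2 = 30150 km.
Transfer time t = π√(a_t³/μ) = π√((30150)³ / 3.986×10^5) = 26050 s.
Converting: 26050 s ÷ 3600 s/hour = 7.24 hours.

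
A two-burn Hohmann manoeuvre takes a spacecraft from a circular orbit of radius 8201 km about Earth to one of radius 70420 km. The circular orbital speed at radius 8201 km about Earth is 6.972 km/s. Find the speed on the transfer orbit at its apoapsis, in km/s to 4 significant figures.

From the circular-orbit relation v² = μ/r at r = 8201 km: μ = v²r = (6.972)² × 8201 = 3.98641×10^5 km³/s².
Semi-major axis of the transfer orbit: a_t = (8201 + 70420)/2 = 39310.5 km.
The apoapsis of the transfer ellipse is at r = 70420 km.
Vis-viva: v = √[μ(2/r − 1/a_t)] = √[3.98641×10^5 × (2/70420 − 1/39310.5)] = 1.087 km/s.

v = 1.087 km/s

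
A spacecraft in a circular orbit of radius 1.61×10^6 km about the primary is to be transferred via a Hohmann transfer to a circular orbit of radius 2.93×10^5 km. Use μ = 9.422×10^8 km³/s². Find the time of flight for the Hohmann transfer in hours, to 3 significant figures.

t = 26.4 hours

Semi-major axis of the transfer orbit: a_t = (1.610×10^6 + 2.930×10^5)/2 = 9.515×10^5 km.
Half the transfer-orbit period gives t = π√(a_t³/μ) = 94990 s.
Converting: 94990 s ÷ 3600 s/hour = 26.4 hours.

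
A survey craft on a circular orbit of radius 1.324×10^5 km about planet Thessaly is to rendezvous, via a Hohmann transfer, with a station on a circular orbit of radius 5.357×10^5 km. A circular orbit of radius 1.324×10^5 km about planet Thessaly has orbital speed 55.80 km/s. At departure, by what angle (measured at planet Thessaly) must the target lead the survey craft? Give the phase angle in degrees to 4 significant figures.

φ = 91.36°

From the circular-orbit relation v² = μ/r at r = 1.324×10^5 km: μ = v²r = (55.80)² × 1.324×10^5 = 4.12246×10^8 km³/s².
Transfer-ellipse semi-major axis a_t = (r₁ + r₂)/2 = (1.324×10^5 + 5.357×10^5)/2 = 3.3405×10^5 km.
The half-period of the transfer ellipse is t = π√(a_t³/μ) = 29870 s.
The target's mean motion on its circular orbit is ω₂ = √(μ/r₂³) = 5.178×10^-5 rad/s.
Angle swept by the target during transfer: ω₂·t = 1.547 rad = 88.64°.
The survey craft traverses 180° on the transfer ellipse, so the target must lead by 180° − 88.64° = 91.36°.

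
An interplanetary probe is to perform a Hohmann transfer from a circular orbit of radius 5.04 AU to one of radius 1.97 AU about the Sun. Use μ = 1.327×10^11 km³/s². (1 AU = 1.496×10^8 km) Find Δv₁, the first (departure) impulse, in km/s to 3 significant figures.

Δv₁ = 3.32 km/s

In km: r₁ = 5.04 × 1.496×10^8 = 7.53984×10^8 km; r₂ = 1.97 × 1.496×10^8 = 2.94712×10^8 km.
Transfer-ellipse semi-major axis a_t = (r₁ + r₂)/2 = (7.53984×10^8 + 2.94712×10^8)/2 = 5.24348×10^8 km.
Circular speed at r = 7.53984×10^8 km: v_c = √(μ/r) = 13.2664 km/s.
Transfer-orbit speed at the same r (vis-viva, a = a_t): v_t = √[μ(2/r − 1/a_t)] = 9.94589 km/s.
Δv₁ = |v_t − v_c| = |9.94589 − 13.2664| = 3.321 km/s.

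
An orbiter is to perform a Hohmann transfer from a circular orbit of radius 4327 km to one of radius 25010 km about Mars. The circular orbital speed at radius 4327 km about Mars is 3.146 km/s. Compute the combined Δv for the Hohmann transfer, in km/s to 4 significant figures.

Δv = 1.560 km/s

From the circular-orbit relation v² = μ/r at r = 4327 km: μ = v²r = (3.146)² × 4327 = 42825.7 km³/s².
Semi-major axis of the transfer orbit: a_t = (4327 + 25010)/2 = 14668.5 km.
At r₁ the circular-orbit speed is v₁ = √(μ/r₁) = 3.1460 km/s.
On the transfer ellipse at r₁, v² = μ(2/r − 1/a) gives v_p = √[μ(2/r₁ − 1/a_t)] = 4.1079 km/s.
First burn Δv₁ = |v_p − v₁| = 0.9619 km/s.
At r₂, v₂ = √(μ/r₂) = 1.308565 km/s.
Transfer-orbit speed at r₂: v_a = √[μ(2/r₂ − 1/a_t)] = 0.7107157 km/s.
Second burn Δv₂ = |v₂ − v_a| = 0.5978 km/s.
Δv = Δv₁ + Δv₂ = 0.9619 + 0.5978 = 1.560 km/s.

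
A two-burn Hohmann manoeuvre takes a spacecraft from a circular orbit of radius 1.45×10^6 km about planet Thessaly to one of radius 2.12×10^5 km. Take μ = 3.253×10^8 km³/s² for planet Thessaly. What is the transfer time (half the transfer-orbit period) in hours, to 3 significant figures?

Transfer-ellipse semi-major axis a_t = (r₁ + r₂)/2 = (1.450×10^6 + 2.120×10^5)/2 = 8.310×10^5 km.
By Kepler's third law the transfer-orbit period is T = 2π√(a_t³/μ), so t = T/2 = 1.3195×10^5 s.
Converting: 1.3195×10^5 s ÷ 3600 s/hour = 36.7 hours.

t = 36.7 hours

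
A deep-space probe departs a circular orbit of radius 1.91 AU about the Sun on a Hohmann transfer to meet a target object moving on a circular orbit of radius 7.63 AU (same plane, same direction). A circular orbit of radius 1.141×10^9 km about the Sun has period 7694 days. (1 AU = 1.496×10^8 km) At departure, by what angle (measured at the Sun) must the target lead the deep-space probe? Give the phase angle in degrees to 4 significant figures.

φ = 91.03°

From Kepler's third law T² = 4π²r³/μ at r = 1.141×10^9 km, T = 7694 days = 7694 × 86400 s = 6.647616×10^8 s: μ = 4π²r³/T² = 1.32704×10^11 km³/s².
In km: r₁ = 1.91 × 1.496×10^8 = 2.85736×10^8 km; r₂ = 7.63 × 1.496×10^8 = 1.141448×10^9 km.
Semi-major axis of the transfer orbit: a_t = (2.85736×10^8 + 1.141448×10^9)/2 = 7.13592×10^8 km.
Transfer time t = π√(a_t³/μ) = 1.644×10^8 s.
The target's mean motion on its circular orbit is ω₂ = √(μ/r₂³) = 9.446×10^-9 rad/s.
Angle swept by the target during transfer: ω₂·t = 1.5529 rad = 88.97°.
Arrival is 180° from departure on the ellipse, so φ = 180° − 88.97° = 91.03°.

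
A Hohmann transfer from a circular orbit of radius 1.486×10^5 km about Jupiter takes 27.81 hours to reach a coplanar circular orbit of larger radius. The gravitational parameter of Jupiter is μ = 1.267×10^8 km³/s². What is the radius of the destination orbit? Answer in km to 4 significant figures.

Transfer time t = 27.81 hours = 1.00116×10^5 s, and t = π√(a_t³/μ).
So a_t = (μ t²/π²)^(1/3) = (1.267×10^8 × (1.00116×10^5)² / π²)^(1/3) = 5.0485×10^5 km.
Since a_t = (r₁ + r₂)/2, r₂ = 2a_t − r₁ = 2×5.0485×10^5 − 1.486×10^5 = 8.611×10^5 km.

r₂ = 8.611×10^5 km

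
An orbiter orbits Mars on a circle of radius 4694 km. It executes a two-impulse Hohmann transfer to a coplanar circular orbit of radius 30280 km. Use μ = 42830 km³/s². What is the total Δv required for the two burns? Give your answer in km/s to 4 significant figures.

The Hohmann ellipse has a_t = (r₁ + r₂)/2 = 17487 km.
Circular speed at r₁: v₁ = √(μ/r₁) = √(42830/4694) = 3.0207 km/s.
On the transfer ellipse at r₁, vis-viva equation gives v_p = √[μ(2/r₁ − 1/a_t)] = 3.9749 km/s.
First burn Δv₁ = |v_p − v₁| = 0.9542 km/s.
At r₂, v₂ = √(μ/r₂) = 1.1893 km/s.
Transfer-orbit speed at r₂: v_a = √[μ(2/r₂ − 1/a_t)] = 0.61618 km/s.
Second burn Δv₂ = |v₂ − v_a| = 0.5731 km/s.
Δv = Δv₁ + Δv₂ = 0.9542 + 0.5731 = 1.527 km/s.

Δv = 1.527 km/s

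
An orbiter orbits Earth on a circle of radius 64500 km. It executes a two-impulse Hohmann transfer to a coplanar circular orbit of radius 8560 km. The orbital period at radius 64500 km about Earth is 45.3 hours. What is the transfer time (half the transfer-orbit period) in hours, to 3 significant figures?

From Kepler's third law T² = 4π²r³/μ at r = 64500 km, T = 45.3 hours = 45.3 × 3600 s = 1.6308×10^5 s: μ = 4π²r³/T² = 3.98325×10^5 km³/s².
The Hohmann ellipse has a_t = (r₁ + r₂)/2 = 36530 km.
By Kepler's third law the transfer-orbit period is T = 2π√(a_t³/μ), so t = T/2 = 34750 s.
Converting: 34750 s ÷ 3600 s/hour = 9.65 hours.

t = 9.65 hours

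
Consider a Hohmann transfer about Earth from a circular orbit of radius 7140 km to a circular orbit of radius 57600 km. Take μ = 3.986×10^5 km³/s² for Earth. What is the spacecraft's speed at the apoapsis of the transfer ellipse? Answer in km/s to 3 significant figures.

The Hohmann ellipse has a_t = (r₁ + r₂)/2 = 32370 km.
The apoapsis of the transfer ellipse is at r = 57600 km.
Vis-viva: v = √[μ(2/r − 1/a_t)] = √[3.986×10^5 × (2/57600 − 1/32370)] = 1.235 km/s.

v = 1.24 km/s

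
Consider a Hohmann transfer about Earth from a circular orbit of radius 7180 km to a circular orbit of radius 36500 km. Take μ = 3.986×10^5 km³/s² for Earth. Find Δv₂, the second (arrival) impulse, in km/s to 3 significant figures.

Δv₂ = 1.41 km/s

Semi-major axis of the transfer orbit: a_t = (7180 + 36500)/2 = 21840 km.
Circular speed at r = 36500 km: v_c = √(μ/r) = 3.305 km/s.
Transfer-orbit speed at the same r (vis-viva, a = a_t): v_t = √[μ(2/r − 1/a_t)] = 1.895 km/s.
Δv₂ = |v_t − v_c| = |1.895 − 3.305| = 1.410 km/s.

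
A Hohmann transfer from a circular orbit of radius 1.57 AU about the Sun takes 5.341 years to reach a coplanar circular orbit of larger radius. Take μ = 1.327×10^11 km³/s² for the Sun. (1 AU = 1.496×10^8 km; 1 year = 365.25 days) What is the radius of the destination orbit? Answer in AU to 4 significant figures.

In km: r₁ = 1.57 × 1.496×10^8 = 2.34872×10^8 km.
Transfer time t = 5.341 years × 365.25 × 86400 s = 1.685491416×10^8 s, and t = π√(a_t³/μ).
So a_t = (μ t²/π²)^(1/3) = (1.327×10^11 × (1.685491416×10^8)² / π²)^(1/3) = 7.2556×10^8 km.
Since a_t = (r₁ + r₂)/2, r₂ = 2a_t − r₁ = 2×7.2556×10^8 − 2.34872×10^8 = 1.216248×10^9 km.
In AU: r₂ = 1.216248×10^9 / 1.496×10^8 = 8.130 AU.

r₂ = 8.130 AU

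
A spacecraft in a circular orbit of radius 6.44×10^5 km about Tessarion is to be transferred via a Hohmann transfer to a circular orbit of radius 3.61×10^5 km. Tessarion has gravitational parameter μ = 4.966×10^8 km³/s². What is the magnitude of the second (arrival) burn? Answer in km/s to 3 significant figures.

Δv₂ = 4.90 km/s

Semi-major axis of the transfer orbit: a_t = (6.440×10^5 + 3.610×10^5)/2 = 5.025×10^5 km.
Circular speed at r = 3.610×10^5 km: v_c = √(μ/r) = 37.089 km/s.
Transfer-orbit speed at the same r (vis-viva, a = a_t): v_t = √[μ(2/r − 1/a_t)] = 41.988 km/s.
Δv₂ = |v_t − v_c| = |41.988 − 37.089| = 4.899 km/s.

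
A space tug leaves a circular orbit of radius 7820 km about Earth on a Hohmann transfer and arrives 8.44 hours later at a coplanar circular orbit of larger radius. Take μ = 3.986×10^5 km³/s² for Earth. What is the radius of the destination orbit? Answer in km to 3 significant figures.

r₂ = 59000 km

Transfer time t = 8.44 hours = 30384 s, and t = π√(a_t³/μ).
So a_t = (μ t²/π²)^(1/3) = (3.986×10^5 × (30384)² / π²)^(1/3) = 33407 km.
Since a_t = (r₁ + r₂)/2, r₂ = 2a_t − r₁ = 2×33407 − 7820 = 58994 km.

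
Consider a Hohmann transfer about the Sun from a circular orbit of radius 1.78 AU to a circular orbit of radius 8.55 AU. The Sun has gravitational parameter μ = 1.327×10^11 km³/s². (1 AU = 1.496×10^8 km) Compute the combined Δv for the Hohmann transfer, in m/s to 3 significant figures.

In km: r₁ = 1.78 × 1.496×10^8 = 2.66288×10^8 km; r₂ = 8.55 × 1.496×10^8 = 1.27908×10^9 km.
Transfer-ellipse semi-major axis a_t = (r₁ + r₂)/2 = (2.66288×10^8 + 1.27908×10^9)/2 = 7.72684×10^8 km.
Circular speed at r₁: v₁ = √(μ/r₁) = √(1.327×10^11/2.66288×10^8) = 22.3234 km/s.
Transfer-orbit speed at r₁ (vis-viva equation): v_p = √[μ(2/r₁ − 1/a_t)] = 28.7215 km/s.
First burn Δv₁ = |v_p − v₁| = 6.398 km/s.
Circular speed at r₂: v₂ = √(μ/r₂) = 10.1856 km/s.
Transfer-orbit speed at r₂: v_a = √[μ(2/r₂ − 1/a_t)] = 5.97945 km/s.
Second burn Δv₂ = |v₂ − v_a| = 4.206 km/s.
Total Δv = Δv₁ + Δv₂ = 10.60 km/s.

Δv = 10600 m/s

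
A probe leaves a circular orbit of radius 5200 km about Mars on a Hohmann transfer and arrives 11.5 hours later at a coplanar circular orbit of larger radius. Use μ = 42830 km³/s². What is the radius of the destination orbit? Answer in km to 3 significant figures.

r₂ = 33800 km

Transfer time t = 11.5 hours = 41400 s, and t = π√(a_t³/μ).
So a_t = (μ t²/π²)^(1/3) = (42830 × (41400)² / π²)^(1/3) = 19520 km.
Since a_t = (r₁ + r₂)/2, r₂ = 2a_t − r₁ = 2×19520 − 5200 = 33840 km.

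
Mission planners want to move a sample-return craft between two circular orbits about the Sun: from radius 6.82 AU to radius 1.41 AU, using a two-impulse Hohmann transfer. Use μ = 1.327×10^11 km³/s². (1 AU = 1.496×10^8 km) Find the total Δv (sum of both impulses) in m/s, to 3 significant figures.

In km: r₁ = 6.82 × 1.496×10^8 = 1.020272×10^9 km; r₂ = 1.41 × 1.496×10^8 = 2.10936×10^8 km.
The Hohmann ellipse has a_t = (r₁ + r₂)/2 = 6.15604×10^8 km.
Circular speed at r₁: v₁ = √(μ/r₁) = √(1.327×10^11/1.020272×10^9) = 11.405 km/s.
Transfer-orbit speed at r₁ (vis-viva): v_a = √[μ(2/r₁ − 1/a_t)] = 6.6758 km/s.
First burn Δv₁ = |v_a − v₁| = 4.729 km/s.
Circular speed at r₂: v₂ = √(μ/r₂) = 25.082 km/s.
Transfer-orbit speed at r₂: v_p = √[μ(2/r₂ − 1/a_t)] = 32.290 km/s.
Second burn Δv₂ = |v₂ − v_p| = 7.208 km/s.
Δv = Δv₁ + Δv₂ = 4.729 + 7.208 = 11.94 km/s.

Δv = 11900 m/s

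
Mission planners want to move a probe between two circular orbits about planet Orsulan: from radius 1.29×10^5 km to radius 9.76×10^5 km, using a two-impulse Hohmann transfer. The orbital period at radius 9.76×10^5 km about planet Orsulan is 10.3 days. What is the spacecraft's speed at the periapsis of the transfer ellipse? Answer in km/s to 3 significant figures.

From Kepler's third law T² = 4π²r³/μ at r = 9.76×10^5 km, T = 10.3 days = 10.3 × 86400 s = 8.8992×10^5 s: μ = 4π²r³/T² = 4.63455×10^7 km³/s².
The Hohmann ellipse has a_t = (r₁ + r₂)/2 = 5.525×10^5 km.
At periapsis, r = 1.290×10^5 km.
From the vis-viva equation, v = √[μ(2/r − 1/a_t)] = 25.19 km/s.

v = 25.2 km/s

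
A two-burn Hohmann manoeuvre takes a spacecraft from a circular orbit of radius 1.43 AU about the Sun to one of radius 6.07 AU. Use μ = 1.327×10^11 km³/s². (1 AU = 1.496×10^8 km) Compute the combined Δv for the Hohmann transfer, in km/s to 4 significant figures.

In km: r₁ = 1.43 × 1.496×10^8 = 2.13928×10^8 km; r₂ = 6.07 × 1.496×10^8 = 9.08072×10^8 km.
The Hohmann ellipse has a_t = (r₁ + r₂)/2 = 5.610×10^8 km.
At r₁ the circular-orbit speed is v₁ = √(μ/r₁) = 24.90587 km/s.
Transfer-orbit speed at r₁ (vis-viva equation): v_p = √[μ(2/r₁ − 1/a_t)] = 31.68694 km/s.
First burn Δv₁ = |v_p − v₁| = 6.7811 km/s.
Circular speed at r₂: v₂ = √(μ/r₂) = 12.0886 km/s.
Transfer-orbit speed at r₂: v_a = √[μ(2/r₂ − 1/a_t)] = 7.46496 km/s.
Second burn Δv₂ = |v₂ − v_a| = 4.6236 km/s.
Total Δv = Δv₁ + Δv₂ = 11.40 km/s.

Δv = 11.40 km/s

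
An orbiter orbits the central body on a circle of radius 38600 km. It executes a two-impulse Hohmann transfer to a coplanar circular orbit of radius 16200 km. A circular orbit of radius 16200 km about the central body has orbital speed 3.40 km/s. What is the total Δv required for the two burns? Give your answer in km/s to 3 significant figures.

Δv = 1.14 km/s

From the circular-orbit relation v² = μ/r at r = 16200 km: μ = v²r = (3.40)² × 16200 = 1.87272×10^5 km³/s².
Semi-major axis of the transfer orbit: a_t = (38600 + 16200)/2 = 27400 km.
Circular speed at r₁: v₁ = √(μ/r₁) = √(1.87272×10^5/38600) = 2.20264 km/s.
On the transfer ellipse at r₁, vis-viva equation gives v_a = √[μ(2/r₁ − 1/a_t)] = 1.69366 km/s.
First burn Δv₁ = |v_a − v₁| = 0.50898 km/s.
Circular speed at r₂: v₂ = √(μ/r₂) = 3.4000 km/s.
Transfer-orbit speed at r₂: v_p = √[μ(2/r₂ − 1/a_t)] = 4.0355 km/s.
Second burn Δv₂ = |v₂ − v_p| = 0.63550 km/s.
Δv = Δv₁ + Δv₂ = 0.50898 + 0.63550 = 1.144 km/s.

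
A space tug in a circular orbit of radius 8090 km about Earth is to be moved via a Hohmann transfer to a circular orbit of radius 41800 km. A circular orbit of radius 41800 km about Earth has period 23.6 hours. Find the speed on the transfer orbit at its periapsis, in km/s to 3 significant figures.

From Kepler's third law T² = 4π²r³/μ at r = 41800 km, T = 23.6 hours = 23.6 × 3600 s = 84960 s: μ = 4π²r³/T² = 3.99447×10^5 km³/s².
Semi-major axis of the transfer orbit: a_t = (8090 + 41800)/2 = 24945 km.
At periapsis, r = 8090 km.
Vis-viva: v = √[μ(2/r − 1/a_t)] = √[3.99447×10^5 × (2/8090 − 1/24945)] = 9.096 km/s.

v = 9.10 km/s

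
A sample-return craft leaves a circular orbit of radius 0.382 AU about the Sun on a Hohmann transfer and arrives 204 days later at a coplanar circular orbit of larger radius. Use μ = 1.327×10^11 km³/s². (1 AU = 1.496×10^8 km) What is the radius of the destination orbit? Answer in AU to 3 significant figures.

r₂ = 1.77 AU

In km: r₁ = 0.382 × 1.496×10^8 = 5.71472×10^7 km.
Transfer time t = 204 days = 1.76256×10^7 s, and t = π√(a_t³/μ).
So a_t = (μ t²/π²)^(1/3) = (1.327×10^11 × (1.76256×10^7)² / π²)^(1/3) = 1.6105×10^8 km.
Since a_t = (r₁ + r₂)/2, r₂ = 2a_t − r₁ = 2×1.6105×10^8 − 5.71472×10^7 = 2.649528×10^8 km.
In AU: r₂ = 2.649528×10^8 / 1.496×10^8 = 1.77 AU.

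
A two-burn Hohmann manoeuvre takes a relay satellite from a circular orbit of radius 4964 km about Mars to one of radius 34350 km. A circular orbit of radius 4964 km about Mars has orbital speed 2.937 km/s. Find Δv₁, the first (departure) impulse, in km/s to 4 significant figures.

Δv₁ = 0.9455 km/s

From the circular-orbit relation v² = μ/r at r = 4964 km: μ = v²r = (2.937)² × 4964 = 42819.3 km³/s².
The Hohmann ellipse has a_t = (r₁ + r₂)/2 = 19657 km.
Circular speed at r = 4964 km: v_c = √(μ/r) = 2.9370 km/s.
Transfer-orbit speed at the same r (vis-viva, a = a_t): v_t = √[μ(2/r − 1/a_t)] = 3.8825 km/s.
Δv₁ = |v_t − v_c| = |3.8825 − 2.9370| = 0.9455 km/s.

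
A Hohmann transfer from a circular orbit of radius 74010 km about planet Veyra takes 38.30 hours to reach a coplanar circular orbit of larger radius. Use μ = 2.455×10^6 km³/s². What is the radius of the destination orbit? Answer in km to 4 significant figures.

r₂ = 2.617×10^5 km

Transfer time t = 38.30 hours = 1.3788×10^5 s, and t = π√(a_t³/μ).
So a_t = (μ t²/π²)^(1/3) = (2.455×10^6 × (1.3788×10^5)² / π²)^(1/3) = 1.6785×10^5 km.
Since a_t = (r₁ + r₂)/2, r₂ = 2a_t − r₁ = 2×1.6785×10^5 − 74010 = 2.6169×10^5 km.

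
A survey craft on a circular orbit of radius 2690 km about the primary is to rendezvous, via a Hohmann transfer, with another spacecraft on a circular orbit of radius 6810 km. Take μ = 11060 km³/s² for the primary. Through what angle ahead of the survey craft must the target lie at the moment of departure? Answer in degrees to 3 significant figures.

Semi-major axis of the transfer orbit: a_t = (2690 + 6810)/2 = 4750 km.
The half-period of the transfer ellipse is t = π√(a_t³/μ) = 9779 s.
Target angular speed ω₂ = √(μ/r₂³) = 1.871×10^-4 rad/s.
Angle swept by the target during transfer: ω₂·t = 1.830 rad = 104.9°.
The survey craft traverses 180° on the transfer ellipse, so the target must lead by 180° − 104.9° = 75.1°.

φ = 75.1°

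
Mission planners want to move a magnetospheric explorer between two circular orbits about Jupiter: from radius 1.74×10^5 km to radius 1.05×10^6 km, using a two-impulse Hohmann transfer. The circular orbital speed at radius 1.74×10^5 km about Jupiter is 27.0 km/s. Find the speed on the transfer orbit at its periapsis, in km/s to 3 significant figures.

From the circular-orbit relation v² = μ/r at r = 1.74×10^5 km: μ = v²r = (27.0)² × 1.74×10^5 = 1.26846×10^8 km³/s².
Transfer-ellipse semi-major axis a_t = (r₁ + r₂)/2 = (1.740×10^5 + 1.050×10^6)/2 = 6.120×10^5 km.
The periapsis of the transfer ellipse is at r = 1.740×10^5 km.
From the vis-viva equation, v = √[μ(2/r − 1/a_t)] = 35.37 km/s.

v = 35.4 km/s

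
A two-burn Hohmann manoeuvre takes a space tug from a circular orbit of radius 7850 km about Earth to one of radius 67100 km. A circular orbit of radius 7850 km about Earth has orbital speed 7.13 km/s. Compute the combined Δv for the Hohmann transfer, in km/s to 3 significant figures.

Δv = 3.73 km/s

From the circular-orbit relation v² = μ/r at r = 7850 km: μ = v²r = (7.13)² × 7850 = 3.99070×10^5 km³/s².
Transfer-ellipse semi-major axis a_t = (r₁ + r₂)/2 = (7850 + 67100)/2 = 37475 km.
At r₁ the circular-orbit speed is v₁ = √(μ/r₁) = 7.1300 km/s.
Transfer-orbit speed at r₁ (v² = μ(2/r − 1/a)): v_p = √[μ(2/r₁ − 1/a_t)] = 9.5407 km/s.
First burn Δv₁ = |v_p − v₁| = 2.4107 km/s.
At r₂, v₂ = √(μ/r₂) = 2.43873 km/s.
Transfer-orbit speed at r₂: v_a = √[μ(2/r₂ − 1/a_t)] = 1.11616 km/s.
Second burn Δv₂ = |v₂ − v_a| = 1.3226 km/s.
Δv = Δv₁ + Δv₂ = 2.4107 + 1.3226 = 3.733 km/s.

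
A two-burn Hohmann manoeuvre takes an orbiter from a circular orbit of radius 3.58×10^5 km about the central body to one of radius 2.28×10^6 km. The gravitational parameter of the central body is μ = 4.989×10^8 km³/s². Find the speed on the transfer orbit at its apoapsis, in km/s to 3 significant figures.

v = 7.71 km/s

The Hohmann ellipse has a_t = (r₁ + r₂)/2 = 1.319×10^6 km.
The apoapsis of the transfer ellipse is at r = 2.280×10^6 km.
Vis-viva: v = √[μ(2/r − 1/a_t)] = √[4.989×10^8 × (2/2.280×10^6 − 1/1.319×10^6)] = 7.707 km/s.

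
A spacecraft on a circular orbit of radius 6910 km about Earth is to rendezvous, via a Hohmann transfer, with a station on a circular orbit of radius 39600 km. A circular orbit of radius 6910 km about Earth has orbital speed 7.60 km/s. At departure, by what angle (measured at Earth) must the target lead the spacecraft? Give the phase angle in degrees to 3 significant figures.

φ = 99.0°

From the circular-orbit relation v² = μ/r at r = 6910 km: μ = v²r = (7.60)² × 6910 = 3.99122×10^5 km³/s².
The Hohmann ellipse has a_t = (r₁ + r₂)/2 = 23255 km.
Transfer time t = π√(a_t³/μ) = 17635 s.
Target angular speed ω₂ = √(μ/r₂³) = 8.0170×10^-5 rad/s.
Angle swept by the target during transfer: ω₂·t = 1.4138 rad = 81.00°.
The spacecraft traverses 180° on the transfer ellipse, so the target must lead by 180° − 81.00° = 99.0°.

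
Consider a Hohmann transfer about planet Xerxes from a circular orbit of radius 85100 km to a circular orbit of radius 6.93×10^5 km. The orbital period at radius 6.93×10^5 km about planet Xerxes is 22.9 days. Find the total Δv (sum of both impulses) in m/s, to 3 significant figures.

From Kepler's third law T² = 4π²r³/μ at r = 6.93×10^5 km, T = 22.9 days = 22.9 × 86400 s = 1.97856×10^6 s: μ = 4π²r³/T² = 3.35630×10^6 km³/s².
Transfer-ellipse semi-major axis a_t = (r₁ + r₂)/2 = (85100 + 6.930×10^5)/2 = 3.8905×10^5 km.
At r₁ the circular-orbit speed is v₁ = √(μ/r₁) = 6.280 km/s.
Transfer-orbit speed at r₁ (vis-viva): v_p = √[μ(2/r₁ − 1/a_t)] = 8.382 km/s.
First burn Δv₁ = |v_p − v₁| = 2.102 km/s.
At r₂, v₂ = √(μ/r₂) = 2.2007 km/s.
Transfer-orbit speed at r₂: v_a = √[μ(2/r₂ − 1/a_t)] = 1.0293 km/s.
Second burn Δv₂ = |v₂ − v_a| = 1.171 km/s.
Total Δv = Δv₁ + Δv₂ = 3.273 km/s.

Δv = 3270 m/s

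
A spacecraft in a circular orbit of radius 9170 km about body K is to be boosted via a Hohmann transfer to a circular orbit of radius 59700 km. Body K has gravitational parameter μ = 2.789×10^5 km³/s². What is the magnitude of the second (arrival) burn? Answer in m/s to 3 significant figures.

Δv₂ = 1050 m/s

Transfer-ellipse semi-major axis a_t = (r₁ + r₂)/2 = (9170 + 59700)/2 = 34435 km.
Circular speed at r = 59700 km: v_c = √(μ/r) = 2.161 km/s.
Transfer-orbit speed at the same r (vis-viva, a = a_t): v_t = √[μ(2/r − 1/a_t)] = 1.115 km/s.
Δv₂ = |v_t − v_c| = |1.115 − 2.161| = 1.046 km/s.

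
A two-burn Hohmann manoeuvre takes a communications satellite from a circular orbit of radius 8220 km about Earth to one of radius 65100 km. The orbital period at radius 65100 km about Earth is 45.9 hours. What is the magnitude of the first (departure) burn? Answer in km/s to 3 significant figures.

Δv₁ = 2.32 km/s

From Kepler's third law T² = 4π²r³/μ at r = 65100 km, T = 45.9 hours = 45.9 × 3600 s = 1.6524×10^5 s: μ = 4π²r³/T² = 3.98908×10^5 km³/s².
The Hohmann ellipse has a_t = (r₁ + r₂)/2 = 36660 km.
On the circular orbit at r = 8220 km, v_c = √(μ/r) = 6.966 km/s.
Vis-viva on the transfer ellipse at r = 8220 km gives v_t = √[μ(2/r − 1/a_t)] = 9.283 km/s.
Δv₁ = |v_t − v_c| = |9.283 − 6.966| = 2.317 km/s.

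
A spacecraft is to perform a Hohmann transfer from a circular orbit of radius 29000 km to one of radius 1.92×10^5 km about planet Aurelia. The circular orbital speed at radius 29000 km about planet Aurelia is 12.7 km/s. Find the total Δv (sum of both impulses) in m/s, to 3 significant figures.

Δv = 6450 m/s

From the circular-orbit relation v² = μ/r at r = 29000 km: μ = v²r = (12.7)² × 29000 = 4.67741×10^6 km³/s².
Transfer-ellipse semi-major axis a_t = (r₁ + r₂)/2 = (29000 + 1.920×10^5)/2 = 1.105×10^5 km.
Circular speed at r₁: v₁ = √(μ/r₁) = √(4.67741×10^6/29000) = 12.700 km/s.
Transfer-orbit speed at r₁ (vis-viva equation): v_p = √[μ(2/r₁ − 1/a_t)] = 16.741 km/s.
First burn Δv₁ = |v_p − v₁| = 4.041 km/s.
At r₂, v₂ = √(μ/r₂) = 4.936 km/s.
Transfer-orbit speed at r₂: v_a = √[μ(2/r₂ − 1/a_t)] = 2.529 km/s.
Second burn Δv₂ = |v₂ − v_a| = 2.407 km/s.
Total Δv = Δv₁ + Δv₂ = 6.448 km/s.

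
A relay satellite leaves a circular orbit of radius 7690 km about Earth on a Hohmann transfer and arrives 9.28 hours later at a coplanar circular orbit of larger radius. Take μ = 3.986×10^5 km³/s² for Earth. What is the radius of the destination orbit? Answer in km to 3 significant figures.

Transfer time t = 9.28 hours = 33408 s, and t = π√(a_t³/μ).
So a_t = (μ t²/π²)^(1/3) = (3.986×10^5 × (33408)² / π²)^(1/3) = 35589 km.
Since a_t = (r₁ + r₂)/2, r₂ = 2a_t − r₁ = 2×35589 − 7690 = 63488 km.

r₂ = 63500 km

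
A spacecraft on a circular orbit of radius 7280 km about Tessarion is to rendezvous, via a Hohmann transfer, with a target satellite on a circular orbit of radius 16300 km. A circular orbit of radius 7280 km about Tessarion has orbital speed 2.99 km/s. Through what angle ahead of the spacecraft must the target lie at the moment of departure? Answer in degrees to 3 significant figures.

From the circular-orbit relation v² = μ/r at r = 7280 km: μ = v²r = (2.99)² × 7280 = 65083.9 km³/s².
Transfer-ellipse semi-major axis a_t = (r₁ + r₂)/2 = (7280 + 16300)/2 = 11790 km.
Transfer time t = π√(a_t³/μ) = 15765 s.
Target angular speed ω₂ = √(μ/r₂³) = 1.2259×10^-4 rad/s.
Angle swept by the target during transfer: ω₂·t = 1.9326 rad = 110.7°.
Arrival is 180° from departure on the ellipse, so φ = 180° − 110.7° = 69.3°.

φ = 69.3°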